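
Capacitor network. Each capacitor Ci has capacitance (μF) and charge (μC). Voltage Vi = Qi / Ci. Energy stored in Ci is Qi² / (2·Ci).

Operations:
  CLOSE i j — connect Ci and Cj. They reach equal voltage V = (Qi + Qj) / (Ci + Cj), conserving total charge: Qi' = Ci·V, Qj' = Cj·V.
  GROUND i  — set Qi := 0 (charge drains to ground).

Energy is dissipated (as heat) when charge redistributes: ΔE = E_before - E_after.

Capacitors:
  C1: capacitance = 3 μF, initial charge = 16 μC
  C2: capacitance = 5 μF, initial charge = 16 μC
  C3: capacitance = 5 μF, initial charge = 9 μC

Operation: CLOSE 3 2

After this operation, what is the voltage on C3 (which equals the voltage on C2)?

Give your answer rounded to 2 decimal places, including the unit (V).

Answer: 2.50 V

Derivation:
Initial: C1(3μF, Q=16μC, V=5.33V), C2(5μF, Q=16μC, V=3.20V), C3(5μF, Q=9μC, V=1.80V)
Op 1: CLOSE 3-2: Q_total=25.00, C_total=10.00, V=2.50; Q3=12.50, Q2=12.50; dissipated=2.450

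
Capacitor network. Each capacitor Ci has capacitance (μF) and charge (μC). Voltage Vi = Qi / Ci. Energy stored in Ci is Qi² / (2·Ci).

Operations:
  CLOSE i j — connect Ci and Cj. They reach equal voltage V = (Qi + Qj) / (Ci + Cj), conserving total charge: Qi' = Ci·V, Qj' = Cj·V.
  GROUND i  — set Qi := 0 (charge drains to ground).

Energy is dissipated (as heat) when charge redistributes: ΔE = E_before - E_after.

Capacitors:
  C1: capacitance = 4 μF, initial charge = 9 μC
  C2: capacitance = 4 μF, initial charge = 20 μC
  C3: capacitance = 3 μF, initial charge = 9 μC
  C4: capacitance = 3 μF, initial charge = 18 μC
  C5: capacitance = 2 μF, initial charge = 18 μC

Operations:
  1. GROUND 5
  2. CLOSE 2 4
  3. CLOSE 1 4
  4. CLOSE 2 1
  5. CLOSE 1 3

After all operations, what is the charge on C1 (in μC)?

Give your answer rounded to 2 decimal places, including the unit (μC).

Initial: C1(4μF, Q=9μC, V=2.25V), C2(4μF, Q=20μC, V=5.00V), C3(3μF, Q=9μC, V=3.00V), C4(3μF, Q=18μC, V=6.00V), C5(2μF, Q=18μC, V=9.00V)
Op 1: GROUND 5: Q5=0; energy lost=81.000
Op 2: CLOSE 2-4: Q_total=38.00, C_total=7.00, V=5.43; Q2=21.71, Q4=16.29; dissipated=0.857
Op 3: CLOSE 1-4: Q_total=25.29, C_total=7.00, V=3.61; Q1=14.45, Q4=10.84; dissipated=8.660
Op 4: CLOSE 2-1: Q_total=36.16, C_total=8.00, V=4.52; Q2=18.08, Q1=18.08; dissipated=3.299
Op 5: CLOSE 1-3: Q_total=27.08, C_total=7.00, V=3.87; Q1=15.48, Q3=11.61; dissipated=1.981
Final charges: Q1=15.48, Q2=18.08, Q3=11.61, Q4=10.84, Q5=0.00

Answer: 15.48 μC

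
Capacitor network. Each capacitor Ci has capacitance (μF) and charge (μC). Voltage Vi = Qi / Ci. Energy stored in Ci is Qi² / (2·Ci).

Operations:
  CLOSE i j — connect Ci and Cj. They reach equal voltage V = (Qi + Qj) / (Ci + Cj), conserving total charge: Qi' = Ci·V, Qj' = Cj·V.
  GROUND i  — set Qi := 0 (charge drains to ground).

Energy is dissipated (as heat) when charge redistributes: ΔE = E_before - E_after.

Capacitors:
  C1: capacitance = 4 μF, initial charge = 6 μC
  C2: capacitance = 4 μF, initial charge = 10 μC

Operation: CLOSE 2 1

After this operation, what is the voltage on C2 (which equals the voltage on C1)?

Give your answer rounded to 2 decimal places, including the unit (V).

Answer: 2.00 V

Derivation:
Initial: C1(4μF, Q=6μC, V=1.50V), C2(4μF, Q=10μC, V=2.50V)
Op 1: CLOSE 2-1: Q_total=16.00, C_total=8.00, V=2.00; Q2=8.00, Q1=8.00; dissipated=1.000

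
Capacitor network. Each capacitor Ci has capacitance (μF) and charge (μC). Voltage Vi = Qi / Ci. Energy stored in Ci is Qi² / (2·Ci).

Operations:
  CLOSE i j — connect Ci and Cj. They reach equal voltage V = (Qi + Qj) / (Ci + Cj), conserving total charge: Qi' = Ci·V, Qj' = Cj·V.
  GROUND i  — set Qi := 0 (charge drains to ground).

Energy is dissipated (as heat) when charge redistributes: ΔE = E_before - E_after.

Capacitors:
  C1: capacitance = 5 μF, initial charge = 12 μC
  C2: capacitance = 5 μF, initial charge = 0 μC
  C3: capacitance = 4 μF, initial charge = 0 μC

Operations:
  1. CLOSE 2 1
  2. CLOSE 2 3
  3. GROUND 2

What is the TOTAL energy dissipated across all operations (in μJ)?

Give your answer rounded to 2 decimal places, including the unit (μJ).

Answer: 9.91 μJ

Derivation:
Initial: C1(5μF, Q=12μC, V=2.40V), C2(5μF, Q=0μC, V=0.00V), C3(4μF, Q=0μC, V=0.00V)
Op 1: CLOSE 2-1: Q_total=12.00, C_total=10.00, V=1.20; Q2=6.00, Q1=6.00; dissipated=7.200
Op 2: CLOSE 2-3: Q_total=6.00, C_total=9.00, V=0.67; Q2=3.33, Q3=2.67; dissipated=1.600
Op 3: GROUND 2: Q2=0; energy lost=1.111
Total dissipated: 9.911 μJ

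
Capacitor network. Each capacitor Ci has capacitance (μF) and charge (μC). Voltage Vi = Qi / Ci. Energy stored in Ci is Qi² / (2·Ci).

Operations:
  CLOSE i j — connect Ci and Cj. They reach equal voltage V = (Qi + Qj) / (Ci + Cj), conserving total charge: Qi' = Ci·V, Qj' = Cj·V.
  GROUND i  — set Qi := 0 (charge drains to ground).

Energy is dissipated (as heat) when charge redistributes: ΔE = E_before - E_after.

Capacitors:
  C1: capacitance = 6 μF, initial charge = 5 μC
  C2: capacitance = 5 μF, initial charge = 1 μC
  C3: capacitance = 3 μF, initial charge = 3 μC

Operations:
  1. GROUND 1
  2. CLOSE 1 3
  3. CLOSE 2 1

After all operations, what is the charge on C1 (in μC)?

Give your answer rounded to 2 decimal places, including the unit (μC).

Initial: C1(6μF, Q=5μC, V=0.83V), C2(5μF, Q=1μC, V=0.20V), C3(3μF, Q=3μC, V=1.00V)
Op 1: GROUND 1: Q1=0; energy lost=2.083
Op 2: CLOSE 1-3: Q_total=3.00, C_total=9.00, V=0.33; Q1=2.00, Q3=1.00; dissipated=1.000
Op 3: CLOSE 2-1: Q_total=3.00, C_total=11.00, V=0.27; Q2=1.36, Q1=1.64; dissipated=0.024
Final charges: Q1=1.64, Q2=1.36, Q3=1.00

Answer: 1.64 μC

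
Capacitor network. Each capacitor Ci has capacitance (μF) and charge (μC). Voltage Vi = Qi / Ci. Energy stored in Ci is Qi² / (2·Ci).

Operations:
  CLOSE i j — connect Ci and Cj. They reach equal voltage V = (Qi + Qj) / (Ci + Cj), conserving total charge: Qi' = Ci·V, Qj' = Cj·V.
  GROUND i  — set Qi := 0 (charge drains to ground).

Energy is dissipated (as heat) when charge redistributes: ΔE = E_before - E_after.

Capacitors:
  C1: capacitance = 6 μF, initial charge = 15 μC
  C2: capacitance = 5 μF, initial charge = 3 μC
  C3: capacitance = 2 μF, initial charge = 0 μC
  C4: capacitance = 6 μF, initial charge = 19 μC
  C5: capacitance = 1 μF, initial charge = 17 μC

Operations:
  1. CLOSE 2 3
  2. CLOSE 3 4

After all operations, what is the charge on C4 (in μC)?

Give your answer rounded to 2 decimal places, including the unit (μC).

Initial: C1(6μF, Q=15μC, V=2.50V), C2(5μF, Q=3μC, V=0.60V), C3(2μF, Q=0μC, V=0.00V), C4(6μF, Q=19μC, V=3.17V), C5(1μF, Q=17μC, V=17.00V)
Op 1: CLOSE 2-3: Q_total=3.00, C_total=7.00, V=0.43; Q2=2.14, Q3=0.86; dissipated=0.257
Op 2: CLOSE 3-4: Q_total=19.86, C_total=8.00, V=2.48; Q3=4.96, Q4=14.89; dissipated=5.623
Final charges: Q1=15.00, Q2=2.14, Q3=4.96, Q4=14.89, Q5=17.00

Answer: 14.89 μC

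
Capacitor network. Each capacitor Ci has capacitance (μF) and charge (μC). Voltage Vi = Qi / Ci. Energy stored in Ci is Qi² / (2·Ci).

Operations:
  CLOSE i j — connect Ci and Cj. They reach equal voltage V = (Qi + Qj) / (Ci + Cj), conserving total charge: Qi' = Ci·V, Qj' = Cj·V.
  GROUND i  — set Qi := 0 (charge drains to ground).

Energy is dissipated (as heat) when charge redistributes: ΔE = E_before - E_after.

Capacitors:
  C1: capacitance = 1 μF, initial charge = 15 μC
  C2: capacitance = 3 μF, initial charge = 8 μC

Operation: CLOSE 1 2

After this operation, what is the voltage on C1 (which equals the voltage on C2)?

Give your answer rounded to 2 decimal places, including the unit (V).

Answer: 5.75 V

Derivation:
Initial: C1(1μF, Q=15μC, V=15.00V), C2(3μF, Q=8μC, V=2.67V)
Op 1: CLOSE 1-2: Q_total=23.00, C_total=4.00, V=5.75; Q1=5.75, Q2=17.25; dissipated=57.042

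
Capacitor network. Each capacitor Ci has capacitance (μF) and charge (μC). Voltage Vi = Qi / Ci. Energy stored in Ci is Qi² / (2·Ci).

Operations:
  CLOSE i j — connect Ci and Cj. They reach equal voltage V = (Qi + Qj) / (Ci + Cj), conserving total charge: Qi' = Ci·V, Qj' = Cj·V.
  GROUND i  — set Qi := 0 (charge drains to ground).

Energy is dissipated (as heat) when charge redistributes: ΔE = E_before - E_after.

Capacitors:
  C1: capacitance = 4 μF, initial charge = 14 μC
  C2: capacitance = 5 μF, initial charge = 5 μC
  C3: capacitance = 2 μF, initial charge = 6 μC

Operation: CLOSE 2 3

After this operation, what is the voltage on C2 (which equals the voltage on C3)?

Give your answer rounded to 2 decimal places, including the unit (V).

Answer: 1.57 V

Derivation:
Initial: C1(4μF, Q=14μC, V=3.50V), C2(5μF, Q=5μC, V=1.00V), C3(2μF, Q=6μC, V=3.00V)
Op 1: CLOSE 2-3: Q_total=11.00, C_total=7.00, V=1.57; Q2=7.86, Q3=3.14; dissipated=2.857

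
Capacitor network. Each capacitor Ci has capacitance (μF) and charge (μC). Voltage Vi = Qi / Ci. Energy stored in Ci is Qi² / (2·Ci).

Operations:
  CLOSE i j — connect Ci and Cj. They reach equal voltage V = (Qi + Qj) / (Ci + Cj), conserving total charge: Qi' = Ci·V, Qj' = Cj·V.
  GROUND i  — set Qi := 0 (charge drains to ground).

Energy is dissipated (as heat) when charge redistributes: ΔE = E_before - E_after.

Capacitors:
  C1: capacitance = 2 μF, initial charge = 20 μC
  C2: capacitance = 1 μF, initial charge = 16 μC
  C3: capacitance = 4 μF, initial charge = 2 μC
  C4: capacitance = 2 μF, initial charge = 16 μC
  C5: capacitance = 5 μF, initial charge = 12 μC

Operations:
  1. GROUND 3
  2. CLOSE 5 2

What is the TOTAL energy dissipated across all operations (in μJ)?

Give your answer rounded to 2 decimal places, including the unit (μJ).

Answer: 77.57 μJ

Derivation:
Initial: C1(2μF, Q=20μC, V=10.00V), C2(1μF, Q=16μC, V=16.00V), C3(4μF, Q=2μC, V=0.50V), C4(2μF, Q=16μC, V=8.00V), C5(5μF, Q=12μC, V=2.40V)
Op 1: GROUND 3: Q3=0; energy lost=0.500
Op 2: CLOSE 5-2: Q_total=28.00, C_total=6.00, V=4.67; Q5=23.33, Q2=4.67; dissipated=77.067
Total dissipated: 77.567 μJ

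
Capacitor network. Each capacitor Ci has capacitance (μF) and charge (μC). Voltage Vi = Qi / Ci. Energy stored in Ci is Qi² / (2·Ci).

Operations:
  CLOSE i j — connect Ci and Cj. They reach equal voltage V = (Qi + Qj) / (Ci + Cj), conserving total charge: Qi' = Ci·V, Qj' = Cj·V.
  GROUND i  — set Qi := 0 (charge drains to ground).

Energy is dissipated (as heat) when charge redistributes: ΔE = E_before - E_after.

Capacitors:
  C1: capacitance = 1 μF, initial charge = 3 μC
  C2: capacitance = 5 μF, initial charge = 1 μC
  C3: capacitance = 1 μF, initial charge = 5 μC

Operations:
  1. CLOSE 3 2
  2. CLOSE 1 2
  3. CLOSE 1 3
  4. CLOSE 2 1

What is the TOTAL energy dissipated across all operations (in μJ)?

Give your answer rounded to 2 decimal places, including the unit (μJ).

Answer: 11.31 μJ

Derivation:
Initial: C1(1μF, Q=3μC, V=3.00V), C2(5μF, Q=1μC, V=0.20V), C3(1μF, Q=5μC, V=5.00V)
Op 1: CLOSE 3-2: Q_total=6.00, C_total=6.00, V=1.00; Q3=1.00, Q2=5.00; dissipated=9.600
Op 2: CLOSE 1-2: Q_total=8.00, C_total=6.00, V=1.33; Q1=1.33, Q2=6.67; dissipated=1.667
Op 3: CLOSE 1-3: Q_total=2.33, C_total=2.00, V=1.17; Q1=1.17, Q3=1.17; dissipated=0.028
Op 4: CLOSE 2-1: Q_total=7.83, C_total=6.00, V=1.31; Q2=6.53, Q1=1.31; dissipated=0.012
Total dissipated: 11.306 μJ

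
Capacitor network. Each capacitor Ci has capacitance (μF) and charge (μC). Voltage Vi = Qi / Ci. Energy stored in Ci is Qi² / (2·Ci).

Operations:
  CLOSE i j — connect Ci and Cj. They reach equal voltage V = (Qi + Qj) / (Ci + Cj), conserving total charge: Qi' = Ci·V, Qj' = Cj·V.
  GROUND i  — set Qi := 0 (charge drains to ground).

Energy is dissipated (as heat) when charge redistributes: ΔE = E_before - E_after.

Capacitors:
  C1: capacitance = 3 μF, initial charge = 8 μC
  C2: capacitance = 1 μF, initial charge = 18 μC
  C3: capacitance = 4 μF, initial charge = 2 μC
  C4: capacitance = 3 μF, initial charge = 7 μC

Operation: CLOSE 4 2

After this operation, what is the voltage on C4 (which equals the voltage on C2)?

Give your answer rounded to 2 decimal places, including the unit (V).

Answer: 6.25 V

Derivation:
Initial: C1(3μF, Q=8μC, V=2.67V), C2(1μF, Q=18μC, V=18.00V), C3(4μF, Q=2μC, V=0.50V), C4(3μF, Q=7μC, V=2.33V)
Op 1: CLOSE 4-2: Q_total=25.00, C_total=4.00, V=6.25; Q4=18.75, Q2=6.25; dissipated=92.042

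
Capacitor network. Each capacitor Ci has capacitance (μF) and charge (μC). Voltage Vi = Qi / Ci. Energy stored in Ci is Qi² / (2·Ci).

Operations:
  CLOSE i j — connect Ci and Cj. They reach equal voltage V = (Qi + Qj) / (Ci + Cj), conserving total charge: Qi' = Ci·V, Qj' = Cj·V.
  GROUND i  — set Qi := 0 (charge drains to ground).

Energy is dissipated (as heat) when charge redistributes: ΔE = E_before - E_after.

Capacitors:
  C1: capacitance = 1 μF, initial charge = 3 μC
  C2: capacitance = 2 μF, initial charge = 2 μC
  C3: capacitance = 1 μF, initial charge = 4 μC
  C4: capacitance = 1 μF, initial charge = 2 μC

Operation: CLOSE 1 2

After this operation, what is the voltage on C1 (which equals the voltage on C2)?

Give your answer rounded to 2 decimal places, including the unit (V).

Initial: C1(1μF, Q=3μC, V=3.00V), C2(2μF, Q=2μC, V=1.00V), C3(1μF, Q=4μC, V=4.00V), C4(1μF, Q=2μC, V=2.00V)
Op 1: CLOSE 1-2: Q_total=5.00, C_total=3.00, V=1.67; Q1=1.67, Q2=3.33; dissipated=1.333

Answer: 1.67 V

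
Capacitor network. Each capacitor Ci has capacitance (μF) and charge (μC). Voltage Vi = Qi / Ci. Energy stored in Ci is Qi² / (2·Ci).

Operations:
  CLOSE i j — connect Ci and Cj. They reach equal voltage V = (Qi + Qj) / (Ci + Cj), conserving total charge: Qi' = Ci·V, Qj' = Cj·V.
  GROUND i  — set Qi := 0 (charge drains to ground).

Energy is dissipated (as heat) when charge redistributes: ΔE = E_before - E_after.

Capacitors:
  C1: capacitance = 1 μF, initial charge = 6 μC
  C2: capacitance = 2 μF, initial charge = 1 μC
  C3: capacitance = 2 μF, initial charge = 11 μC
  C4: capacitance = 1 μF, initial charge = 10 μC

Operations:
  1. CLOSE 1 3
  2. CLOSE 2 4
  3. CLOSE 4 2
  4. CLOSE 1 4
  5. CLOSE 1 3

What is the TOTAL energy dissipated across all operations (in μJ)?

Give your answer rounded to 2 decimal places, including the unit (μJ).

Answer: 31.50 μJ

Derivation:
Initial: C1(1μF, Q=6μC, V=6.00V), C2(2μF, Q=1μC, V=0.50V), C3(2μF, Q=11μC, V=5.50V), C4(1μF, Q=10μC, V=10.00V)
Op 1: CLOSE 1-3: Q_total=17.00, C_total=3.00, V=5.67; Q1=5.67, Q3=11.33; dissipated=0.083
Op 2: CLOSE 2-4: Q_total=11.00, C_total=3.00, V=3.67; Q2=7.33, Q4=3.67; dissipated=30.083
Op 3: CLOSE 4-2: Q_total=11.00, C_total=3.00, V=3.67; Q4=3.67, Q2=7.33; dissipated=0.000
Op 4: CLOSE 1-4: Q_total=9.33, C_total=2.00, V=4.67; Q1=4.67, Q4=4.67; dissipated=1.000
Op 5: CLOSE 1-3: Q_total=16.00, C_total=3.00, V=5.33; Q1=5.33, Q3=10.67; dissipated=0.333
Total dissipated: 31.500 μJ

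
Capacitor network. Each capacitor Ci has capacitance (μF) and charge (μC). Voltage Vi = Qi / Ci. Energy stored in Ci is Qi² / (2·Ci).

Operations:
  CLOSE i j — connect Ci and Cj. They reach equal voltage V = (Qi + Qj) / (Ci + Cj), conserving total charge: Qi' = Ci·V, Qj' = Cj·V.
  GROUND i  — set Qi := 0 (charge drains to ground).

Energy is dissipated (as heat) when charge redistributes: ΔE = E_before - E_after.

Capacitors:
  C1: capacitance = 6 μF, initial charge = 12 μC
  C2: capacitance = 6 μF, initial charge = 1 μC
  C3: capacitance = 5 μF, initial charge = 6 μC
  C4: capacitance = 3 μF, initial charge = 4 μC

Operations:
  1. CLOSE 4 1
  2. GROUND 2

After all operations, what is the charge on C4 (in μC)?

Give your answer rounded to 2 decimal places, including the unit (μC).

Answer: 5.33 μC

Derivation:
Initial: C1(6μF, Q=12μC, V=2.00V), C2(6μF, Q=1μC, V=0.17V), C3(5μF, Q=6μC, V=1.20V), C4(3μF, Q=4μC, V=1.33V)
Op 1: CLOSE 4-1: Q_total=16.00, C_total=9.00, V=1.78; Q4=5.33, Q1=10.67; dissipated=0.444
Op 2: GROUND 2: Q2=0; energy lost=0.083
Final charges: Q1=10.67, Q2=0.00, Q3=6.00, Q4=5.33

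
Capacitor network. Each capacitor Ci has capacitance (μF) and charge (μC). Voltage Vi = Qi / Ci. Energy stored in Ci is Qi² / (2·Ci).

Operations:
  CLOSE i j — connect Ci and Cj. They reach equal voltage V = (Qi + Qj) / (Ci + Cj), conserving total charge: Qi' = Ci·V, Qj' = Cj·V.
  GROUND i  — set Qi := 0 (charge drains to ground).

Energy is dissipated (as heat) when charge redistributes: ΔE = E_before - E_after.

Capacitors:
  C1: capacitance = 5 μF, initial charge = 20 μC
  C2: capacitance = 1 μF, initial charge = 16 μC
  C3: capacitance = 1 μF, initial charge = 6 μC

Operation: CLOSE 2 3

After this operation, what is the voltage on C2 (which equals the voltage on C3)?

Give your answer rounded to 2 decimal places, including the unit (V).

Answer: 11.00 V

Derivation:
Initial: C1(5μF, Q=20μC, V=4.00V), C2(1μF, Q=16μC, V=16.00V), C3(1μF, Q=6μC, V=6.00V)
Op 1: CLOSE 2-3: Q_total=22.00, C_total=2.00, V=11.00; Q2=11.00, Q3=11.00; dissipated=25.000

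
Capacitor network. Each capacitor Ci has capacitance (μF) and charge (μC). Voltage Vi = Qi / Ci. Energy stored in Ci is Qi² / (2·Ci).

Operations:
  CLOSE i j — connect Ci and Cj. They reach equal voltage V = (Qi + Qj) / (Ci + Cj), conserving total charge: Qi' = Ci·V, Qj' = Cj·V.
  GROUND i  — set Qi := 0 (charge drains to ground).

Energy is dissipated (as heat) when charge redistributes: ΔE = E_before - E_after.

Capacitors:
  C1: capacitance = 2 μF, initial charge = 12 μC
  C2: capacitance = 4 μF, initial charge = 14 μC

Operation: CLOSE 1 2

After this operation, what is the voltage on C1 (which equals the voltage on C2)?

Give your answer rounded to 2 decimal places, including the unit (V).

Initial: C1(2μF, Q=12μC, V=6.00V), C2(4μF, Q=14μC, V=3.50V)
Op 1: CLOSE 1-2: Q_total=26.00, C_total=6.00, V=4.33; Q1=8.67, Q2=17.33; dissipated=4.167

Answer: 4.33 V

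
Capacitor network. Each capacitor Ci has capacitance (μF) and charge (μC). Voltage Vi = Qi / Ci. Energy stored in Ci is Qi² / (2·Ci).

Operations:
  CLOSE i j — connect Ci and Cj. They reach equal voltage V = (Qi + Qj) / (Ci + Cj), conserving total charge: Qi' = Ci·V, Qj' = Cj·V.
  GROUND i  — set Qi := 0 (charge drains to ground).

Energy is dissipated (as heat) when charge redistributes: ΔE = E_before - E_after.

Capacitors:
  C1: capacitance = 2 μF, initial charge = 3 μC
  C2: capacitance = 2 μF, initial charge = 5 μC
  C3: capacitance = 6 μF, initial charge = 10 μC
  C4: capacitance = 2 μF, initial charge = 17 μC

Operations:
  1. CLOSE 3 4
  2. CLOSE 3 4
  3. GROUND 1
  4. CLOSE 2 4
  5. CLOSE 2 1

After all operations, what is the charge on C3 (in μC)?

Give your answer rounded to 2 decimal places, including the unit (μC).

Answer: 20.25 μC

Derivation:
Initial: C1(2μF, Q=3μC, V=1.50V), C2(2μF, Q=5μC, V=2.50V), C3(6μF, Q=10μC, V=1.67V), C4(2μF, Q=17μC, V=8.50V)
Op 1: CLOSE 3-4: Q_total=27.00, C_total=8.00, V=3.38; Q3=20.25, Q4=6.75; dissipated=35.021
Op 2: CLOSE 3-4: Q_total=27.00, C_total=8.00, V=3.38; Q3=20.25, Q4=6.75; dissipated=0.000
Op 3: GROUND 1: Q1=0; energy lost=2.250
Op 4: CLOSE 2-4: Q_total=11.75, C_total=4.00, V=2.94; Q2=5.88, Q4=5.88; dissipated=0.383
Op 5: CLOSE 2-1: Q_total=5.88, C_total=4.00, V=1.47; Q2=2.94, Q1=2.94; dissipated=4.314
Final charges: Q1=2.94, Q2=2.94, Q3=20.25, Q4=5.88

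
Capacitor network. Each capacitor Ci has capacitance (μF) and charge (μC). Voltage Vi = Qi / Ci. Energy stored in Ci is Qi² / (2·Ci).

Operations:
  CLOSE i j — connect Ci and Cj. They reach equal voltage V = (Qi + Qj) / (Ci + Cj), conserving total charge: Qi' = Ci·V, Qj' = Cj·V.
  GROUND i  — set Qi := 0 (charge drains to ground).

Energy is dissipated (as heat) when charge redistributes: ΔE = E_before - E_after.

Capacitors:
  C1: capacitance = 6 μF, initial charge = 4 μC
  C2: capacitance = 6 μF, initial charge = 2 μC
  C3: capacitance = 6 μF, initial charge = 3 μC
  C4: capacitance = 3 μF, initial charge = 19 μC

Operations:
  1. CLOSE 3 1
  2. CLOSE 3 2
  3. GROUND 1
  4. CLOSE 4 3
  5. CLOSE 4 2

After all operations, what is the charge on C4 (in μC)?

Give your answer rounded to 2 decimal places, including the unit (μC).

Answer: 3.33 μC

Derivation:
Initial: C1(6μF, Q=4μC, V=0.67V), C2(6μF, Q=2μC, V=0.33V), C3(6μF, Q=3μC, V=0.50V), C4(3μF, Q=19μC, V=6.33V)
Op 1: CLOSE 3-1: Q_total=7.00, C_total=12.00, V=0.58; Q3=3.50, Q1=3.50; dissipated=0.042
Op 2: CLOSE 3-2: Q_total=5.50, C_total=12.00, V=0.46; Q3=2.75, Q2=2.75; dissipated=0.094
Op 3: GROUND 1: Q1=0; energy lost=1.021
Op 4: CLOSE 4-3: Q_total=21.75, C_total=9.00, V=2.42; Q4=7.25, Q3=14.50; dissipated=34.516
Op 5: CLOSE 4-2: Q_total=10.00, C_total=9.00, V=1.11; Q4=3.33, Q2=6.67; dissipated=3.835
Final charges: Q1=0.00, Q2=6.67, Q3=14.50, Q4=3.33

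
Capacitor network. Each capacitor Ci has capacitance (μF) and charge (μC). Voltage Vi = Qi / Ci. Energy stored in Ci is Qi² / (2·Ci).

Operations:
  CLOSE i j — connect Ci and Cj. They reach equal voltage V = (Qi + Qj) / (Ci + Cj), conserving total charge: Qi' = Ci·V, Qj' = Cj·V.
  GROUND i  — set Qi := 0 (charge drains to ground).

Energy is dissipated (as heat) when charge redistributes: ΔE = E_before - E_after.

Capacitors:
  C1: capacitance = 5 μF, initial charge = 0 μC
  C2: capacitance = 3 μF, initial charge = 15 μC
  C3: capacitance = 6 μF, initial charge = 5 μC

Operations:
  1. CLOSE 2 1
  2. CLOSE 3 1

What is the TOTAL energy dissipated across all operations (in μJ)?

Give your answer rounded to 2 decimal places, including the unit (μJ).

Initial: C1(5μF, Q=0μC, V=0.00V), C2(3μF, Q=15μC, V=5.00V), C3(6μF, Q=5μC, V=0.83V)
Op 1: CLOSE 2-1: Q_total=15.00, C_total=8.00, V=1.88; Q2=5.62, Q1=9.38; dissipated=23.438
Op 2: CLOSE 3-1: Q_total=14.38, C_total=11.00, V=1.31; Q3=7.84, Q1=6.53; dissipated=1.480
Total dissipated: 24.917 μJ

Answer: 24.92 μJ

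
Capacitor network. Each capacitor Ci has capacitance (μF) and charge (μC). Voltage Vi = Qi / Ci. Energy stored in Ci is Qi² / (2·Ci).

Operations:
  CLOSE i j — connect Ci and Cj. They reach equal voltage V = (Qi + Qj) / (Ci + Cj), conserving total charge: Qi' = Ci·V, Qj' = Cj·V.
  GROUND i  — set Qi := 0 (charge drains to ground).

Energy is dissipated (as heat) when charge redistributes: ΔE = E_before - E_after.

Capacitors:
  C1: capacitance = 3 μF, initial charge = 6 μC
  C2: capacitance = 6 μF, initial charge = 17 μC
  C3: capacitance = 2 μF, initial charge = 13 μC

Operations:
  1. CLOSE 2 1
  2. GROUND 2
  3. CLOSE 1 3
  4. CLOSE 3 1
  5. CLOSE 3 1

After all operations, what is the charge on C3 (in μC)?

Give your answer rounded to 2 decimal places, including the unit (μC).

Answer: 8.27 μC

Derivation:
Initial: C1(3μF, Q=6μC, V=2.00V), C2(6μF, Q=17μC, V=2.83V), C3(2μF, Q=13μC, V=6.50V)
Op 1: CLOSE 2-1: Q_total=23.00, C_total=9.00, V=2.56; Q2=15.33, Q1=7.67; dissipated=0.694
Op 2: GROUND 2: Q2=0; energy lost=19.593
Op 3: CLOSE 1-3: Q_total=20.67, C_total=5.00, V=4.13; Q1=12.40, Q3=8.27; dissipated=9.335
Op 4: CLOSE 3-1: Q_total=20.67, C_total=5.00, V=4.13; Q3=8.27, Q1=12.40; dissipated=0.000
Op 5: CLOSE 3-1: Q_total=20.67, C_total=5.00, V=4.13; Q3=8.27, Q1=12.40; dissipated=0.000
Final charges: Q1=12.40, Q2=0.00, Q3=8.27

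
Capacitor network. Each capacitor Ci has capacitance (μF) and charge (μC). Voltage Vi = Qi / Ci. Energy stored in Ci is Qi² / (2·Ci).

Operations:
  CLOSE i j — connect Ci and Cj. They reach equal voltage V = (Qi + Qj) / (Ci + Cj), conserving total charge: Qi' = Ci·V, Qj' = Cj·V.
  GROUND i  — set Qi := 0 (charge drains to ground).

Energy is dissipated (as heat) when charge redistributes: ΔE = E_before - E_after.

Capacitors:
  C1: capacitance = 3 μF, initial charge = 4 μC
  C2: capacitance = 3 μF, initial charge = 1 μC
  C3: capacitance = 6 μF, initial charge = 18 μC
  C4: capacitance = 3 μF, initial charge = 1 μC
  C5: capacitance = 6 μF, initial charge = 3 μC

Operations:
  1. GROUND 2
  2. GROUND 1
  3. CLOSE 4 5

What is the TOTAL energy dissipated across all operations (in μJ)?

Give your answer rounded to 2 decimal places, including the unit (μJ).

Initial: C1(3μF, Q=4μC, V=1.33V), C2(3μF, Q=1μC, V=0.33V), C3(6μF, Q=18μC, V=3.00V), C4(3μF, Q=1μC, V=0.33V), C5(6μF, Q=3μC, V=0.50V)
Op 1: GROUND 2: Q2=0; energy lost=0.167
Op 2: GROUND 1: Q1=0; energy lost=2.667
Op 3: CLOSE 4-5: Q_total=4.00, C_total=9.00, V=0.44; Q4=1.33, Q5=2.67; dissipated=0.028
Total dissipated: 2.861 μJ

Answer: 2.86 μJ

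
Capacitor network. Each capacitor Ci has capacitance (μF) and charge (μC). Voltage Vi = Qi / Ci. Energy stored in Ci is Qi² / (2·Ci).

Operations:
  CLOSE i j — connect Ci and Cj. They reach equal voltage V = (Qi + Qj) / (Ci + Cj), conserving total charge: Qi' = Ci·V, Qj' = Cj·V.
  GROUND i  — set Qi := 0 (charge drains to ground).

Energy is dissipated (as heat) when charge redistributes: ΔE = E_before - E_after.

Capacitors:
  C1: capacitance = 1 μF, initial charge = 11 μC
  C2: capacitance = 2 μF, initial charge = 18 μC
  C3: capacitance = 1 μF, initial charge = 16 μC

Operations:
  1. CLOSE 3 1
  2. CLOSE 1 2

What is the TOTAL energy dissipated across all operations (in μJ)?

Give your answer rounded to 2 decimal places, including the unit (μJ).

Answer: 13.00 μJ

Derivation:
Initial: C1(1μF, Q=11μC, V=11.00V), C2(2μF, Q=18μC, V=9.00V), C3(1μF, Q=16μC, V=16.00V)
Op 1: CLOSE 3-1: Q_total=27.00, C_total=2.00, V=13.50; Q3=13.50, Q1=13.50; dissipated=6.250
Op 2: CLOSE 1-2: Q_total=31.50, C_total=3.00, V=10.50; Q1=10.50, Q2=21.00; dissipated=6.750
Total dissipated: 13.000 μJ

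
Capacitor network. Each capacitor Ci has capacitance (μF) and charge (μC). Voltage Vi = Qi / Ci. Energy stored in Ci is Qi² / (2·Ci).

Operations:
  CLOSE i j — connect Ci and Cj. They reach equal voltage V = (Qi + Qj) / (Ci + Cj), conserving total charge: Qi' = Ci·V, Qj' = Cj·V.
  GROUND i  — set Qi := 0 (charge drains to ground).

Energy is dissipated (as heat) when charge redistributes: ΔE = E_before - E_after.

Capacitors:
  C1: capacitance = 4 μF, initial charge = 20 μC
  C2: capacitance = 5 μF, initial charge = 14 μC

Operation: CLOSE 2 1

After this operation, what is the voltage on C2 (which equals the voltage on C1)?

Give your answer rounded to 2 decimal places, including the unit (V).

Answer: 3.78 V

Derivation:
Initial: C1(4μF, Q=20μC, V=5.00V), C2(5μF, Q=14μC, V=2.80V)
Op 1: CLOSE 2-1: Q_total=34.00, C_total=9.00, V=3.78; Q2=18.89, Q1=15.11; dissipated=5.378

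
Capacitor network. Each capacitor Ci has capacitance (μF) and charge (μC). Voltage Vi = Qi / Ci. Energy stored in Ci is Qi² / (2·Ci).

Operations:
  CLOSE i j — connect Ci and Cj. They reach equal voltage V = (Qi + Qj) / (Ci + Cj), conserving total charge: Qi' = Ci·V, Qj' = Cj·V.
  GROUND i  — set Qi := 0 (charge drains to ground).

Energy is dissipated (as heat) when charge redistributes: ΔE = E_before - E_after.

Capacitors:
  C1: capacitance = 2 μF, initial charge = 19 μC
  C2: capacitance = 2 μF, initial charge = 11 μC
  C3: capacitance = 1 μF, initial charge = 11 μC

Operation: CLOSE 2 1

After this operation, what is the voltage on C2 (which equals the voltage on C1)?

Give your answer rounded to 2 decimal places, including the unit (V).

Answer: 7.50 V

Derivation:
Initial: C1(2μF, Q=19μC, V=9.50V), C2(2μF, Q=11μC, V=5.50V), C3(1μF, Q=11μC, V=11.00V)
Op 1: CLOSE 2-1: Q_total=30.00, C_total=4.00, V=7.50; Q2=15.00, Q1=15.00; dissipated=8.000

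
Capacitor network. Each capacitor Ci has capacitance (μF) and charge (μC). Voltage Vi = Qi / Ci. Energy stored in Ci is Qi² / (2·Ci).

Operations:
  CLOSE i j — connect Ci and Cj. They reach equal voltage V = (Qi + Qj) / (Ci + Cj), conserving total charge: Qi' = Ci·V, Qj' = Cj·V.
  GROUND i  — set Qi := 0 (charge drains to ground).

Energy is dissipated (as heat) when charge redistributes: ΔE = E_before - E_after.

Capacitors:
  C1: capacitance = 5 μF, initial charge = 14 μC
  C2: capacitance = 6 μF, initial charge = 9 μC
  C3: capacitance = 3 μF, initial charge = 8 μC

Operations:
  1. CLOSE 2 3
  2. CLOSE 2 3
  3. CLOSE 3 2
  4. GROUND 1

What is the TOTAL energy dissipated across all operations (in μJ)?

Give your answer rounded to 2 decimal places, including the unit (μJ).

Answer: 20.96 μJ

Derivation:
Initial: C1(5μF, Q=14μC, V=2.80V), C2(6μF, Q=9μC, V=1.50V), C3(3μF, Q=8μC, V=2.67V)
Op 1: CLOSE 2-3: Q_total=17.00, C_total=9.00, V=1.89; Q2=11.33, Q3=5.67; dissipated=1.361
Op 2: CLOSE 2-3: Q_total=17.00, C_total=9.00, V=1.89; Q2=11.33, Q3=5.67; dissipated=0.000
Op 3: CLOSE 3-2: Q_total=17.00, C_total=9.00, V=1.89; Q3=5.67, Q2=11.33; dissipated=0.000
Op 4: GROUND 1: Q1=0; energy lost=19.600
Total dissipated: 20.961 μJ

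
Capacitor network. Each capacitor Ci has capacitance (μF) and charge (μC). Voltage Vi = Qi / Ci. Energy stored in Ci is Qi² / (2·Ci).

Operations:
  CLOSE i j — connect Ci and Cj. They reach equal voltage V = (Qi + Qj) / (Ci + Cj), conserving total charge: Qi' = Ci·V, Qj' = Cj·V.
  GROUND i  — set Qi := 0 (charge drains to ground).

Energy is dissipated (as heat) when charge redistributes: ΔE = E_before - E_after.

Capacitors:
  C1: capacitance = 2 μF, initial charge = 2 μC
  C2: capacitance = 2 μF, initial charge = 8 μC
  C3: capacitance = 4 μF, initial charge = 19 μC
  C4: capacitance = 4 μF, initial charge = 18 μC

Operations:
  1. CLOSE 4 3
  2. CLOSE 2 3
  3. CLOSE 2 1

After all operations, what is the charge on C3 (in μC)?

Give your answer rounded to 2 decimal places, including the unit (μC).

Answer: 17.67 μC

Derivation:
Initial: C1(2μF, Q=2μC, V=1.00V), C2(2μF, Q=8μC, V=4.00V), C3(4μF, Q=19μC, V=4.75V), C4(4μF, Q=18μC, V=4.50V)
Op 1: CLOSE 4-3: Q_total=37.00, C_total=8.00, V=4.62; Q4=18.50, Q3=18.50; dissipated=0.062
Op 2: CLOSE 2-3: Q_total=26.50, C_total=6.00, V=4.42; Q2=8.83, Q3=17.67; dissipated=0.260
Op 3: CLOSE 2-1: Q_total=10.83, C_total=4.00, V=2.71; Q2=5.42, Q1=5.42; dissipated=5.837
Final charges: Q1=5.42, Q2=5.42, Q3=17.67, Q4=18.50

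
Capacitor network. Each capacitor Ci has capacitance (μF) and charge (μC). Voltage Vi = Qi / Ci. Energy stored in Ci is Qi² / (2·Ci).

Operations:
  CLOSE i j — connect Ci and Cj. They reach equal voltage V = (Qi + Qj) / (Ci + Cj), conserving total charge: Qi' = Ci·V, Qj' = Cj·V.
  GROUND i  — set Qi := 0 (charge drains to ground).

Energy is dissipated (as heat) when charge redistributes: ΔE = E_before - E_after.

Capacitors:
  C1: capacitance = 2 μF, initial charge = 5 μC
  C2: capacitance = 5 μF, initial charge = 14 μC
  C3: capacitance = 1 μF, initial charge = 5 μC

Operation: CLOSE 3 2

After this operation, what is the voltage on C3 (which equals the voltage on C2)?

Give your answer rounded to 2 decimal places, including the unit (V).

Initial: C1(2μF, Q=5μC, V=2.50V), C2(5μF, Q=14μC, V=2.80V), C3(1μF, Q=5μC, V=5.00V)
Op 1: CLOSE 3-2: Q_total=19.00, C_total=6.00, V=3.17; Q3=3.17, Q2=15.83; dissipated=2.017

Answer: 3.17 V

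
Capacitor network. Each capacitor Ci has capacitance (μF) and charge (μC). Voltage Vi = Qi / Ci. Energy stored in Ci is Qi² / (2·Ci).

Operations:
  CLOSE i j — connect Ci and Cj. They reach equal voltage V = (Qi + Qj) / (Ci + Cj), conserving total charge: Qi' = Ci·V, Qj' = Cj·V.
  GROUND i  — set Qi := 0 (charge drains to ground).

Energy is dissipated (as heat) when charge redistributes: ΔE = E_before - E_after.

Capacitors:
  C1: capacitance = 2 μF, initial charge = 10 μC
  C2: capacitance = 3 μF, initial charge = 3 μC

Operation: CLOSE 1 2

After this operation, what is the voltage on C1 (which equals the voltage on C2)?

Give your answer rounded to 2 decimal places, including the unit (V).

Initial: C1(2μF, Q=10μC, V=5.00V), C2(3μF, Q=3μC, V=1.00V)
Op 1: CLOSE 1-2: Q_total=13.00, C_total=5.00, V=2.60; Q1=5.20, Q2=7.80; dissipated=9.600

Answer: 2.60 V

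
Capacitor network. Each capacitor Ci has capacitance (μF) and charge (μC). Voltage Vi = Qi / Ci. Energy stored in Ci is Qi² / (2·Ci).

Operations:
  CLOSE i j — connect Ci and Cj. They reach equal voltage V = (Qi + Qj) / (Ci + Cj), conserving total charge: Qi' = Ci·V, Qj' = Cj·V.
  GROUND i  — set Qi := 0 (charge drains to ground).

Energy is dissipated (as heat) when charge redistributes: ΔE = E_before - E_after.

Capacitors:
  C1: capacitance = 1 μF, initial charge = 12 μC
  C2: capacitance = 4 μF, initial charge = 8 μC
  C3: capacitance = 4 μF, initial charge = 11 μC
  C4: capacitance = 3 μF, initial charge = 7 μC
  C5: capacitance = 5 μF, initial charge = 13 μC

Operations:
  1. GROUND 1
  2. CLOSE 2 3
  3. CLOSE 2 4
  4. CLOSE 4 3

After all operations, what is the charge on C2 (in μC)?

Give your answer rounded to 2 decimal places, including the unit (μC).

Answer: 9.43 μC

Derivation:
Initial: C1(1μF, Q=12μC, V=12.00V), C2(4μF, Q=8μC, V=2.00V), C3(4μF, Q=11μC, V=2.75V), C4(3μF, Q=7μC, V=2.33V), C5(5μF, Q=13μC, V=2.60V)
Op 1: GROUND 1: Q1=0; energy lost=72.000
Op 2: CLOSE 2-3: Q_total=19.00, C_total=8.00, V=2.38; Q2=9.50, Q3=9.50; dissipated=0.562
Op 3: CLOSE 2-4: Q_total=16.50, C_total=7.00, V=2.36; Q2=9.43, Q4=7.07; dissipated=0.001
Op 4: CLOSE 4-3: Q_total=16.57, C_total=7.00, V=2.37; Q4=7.10, Q3=9.47; dissipated=0.000
Final charges: Q1=0.00, Q2=9.43, Q3=9.47, Q4=7.10, Q5=13.00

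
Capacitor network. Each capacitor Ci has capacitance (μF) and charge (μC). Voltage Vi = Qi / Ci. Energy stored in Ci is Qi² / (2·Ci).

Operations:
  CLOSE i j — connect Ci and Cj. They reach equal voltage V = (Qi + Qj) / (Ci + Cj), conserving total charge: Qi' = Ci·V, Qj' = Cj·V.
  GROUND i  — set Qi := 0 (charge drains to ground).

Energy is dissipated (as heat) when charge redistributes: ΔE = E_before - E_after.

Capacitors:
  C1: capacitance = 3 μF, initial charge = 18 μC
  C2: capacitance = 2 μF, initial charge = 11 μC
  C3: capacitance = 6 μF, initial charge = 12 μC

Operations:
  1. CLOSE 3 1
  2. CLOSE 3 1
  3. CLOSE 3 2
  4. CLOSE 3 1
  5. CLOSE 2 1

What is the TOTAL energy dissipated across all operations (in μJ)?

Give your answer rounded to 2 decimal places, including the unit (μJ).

Answer: 19.83 μJ

Derivation:
Initial: C1(3μF, Q=18μC, V=6.00V), C2(2μF, Q=11μC, V=5.50V), C3(6μF, Q=12μC, V=2.00V)
Op 1: CLOSE 3-1: Q_total=30.00, C_total=9.00, V=3.33; Q3=20.00, Q1=10.00; dissipated=16.000
Op 2: CLOSE 3-1: Q_total=30.00, C_total=9.00, V=3.33; Q3=20.00, Q1=10.00; dissipated=0.000
Op 3: CLOSE 3-2: Q_total=31.00, C_total=8.00, V=3.88; Q3=23.25, Q2=7.75; dissipated=3.521
Op 4: CLOSE 3-1: Q_total=33.25, C_total=9.00, V=3.69; Q3=22.17, Q1=11.08; dissipated=0.293
Op 5: CLOSE 2-1: Q_total=18.83, C_total=5.00, V=3.77; Q2=7.53, Q1=11.30; dissipated=0.020
Total dissipated: 19.834 μJ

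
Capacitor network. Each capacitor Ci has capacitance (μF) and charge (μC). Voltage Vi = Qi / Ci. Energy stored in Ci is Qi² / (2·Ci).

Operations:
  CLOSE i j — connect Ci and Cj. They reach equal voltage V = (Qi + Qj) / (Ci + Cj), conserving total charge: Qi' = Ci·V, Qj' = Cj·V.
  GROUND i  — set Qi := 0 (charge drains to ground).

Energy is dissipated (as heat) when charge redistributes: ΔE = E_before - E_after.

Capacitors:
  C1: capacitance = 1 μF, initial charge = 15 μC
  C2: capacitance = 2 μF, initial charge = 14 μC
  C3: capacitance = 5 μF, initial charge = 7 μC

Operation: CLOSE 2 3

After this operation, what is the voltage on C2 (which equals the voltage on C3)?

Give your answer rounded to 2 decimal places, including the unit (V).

Answer: 3.00 V

Derivation:
Initial: C1(1μF, Q=15μC, V=15.00V), C2(2μF, Q=14μC, V=7.00V), C3(5μF, Q=7μC, V=1.40V)
Op 1: CLOSE 2-3: Q_total=21.00, C_total=7.00, V=3.00; Q2=6.00, Q3=15.00; dissipated=22.400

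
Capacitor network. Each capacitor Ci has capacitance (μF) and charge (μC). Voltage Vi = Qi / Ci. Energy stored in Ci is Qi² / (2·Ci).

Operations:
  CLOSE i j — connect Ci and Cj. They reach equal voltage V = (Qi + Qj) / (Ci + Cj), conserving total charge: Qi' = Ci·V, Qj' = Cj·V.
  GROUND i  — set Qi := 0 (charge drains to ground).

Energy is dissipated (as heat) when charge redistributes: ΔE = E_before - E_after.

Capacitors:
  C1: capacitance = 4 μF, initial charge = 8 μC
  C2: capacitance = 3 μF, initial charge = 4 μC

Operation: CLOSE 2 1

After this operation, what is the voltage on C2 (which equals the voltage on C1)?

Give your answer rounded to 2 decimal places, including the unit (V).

Initial: C1(4μF, Q=8μC, V=2.00V), C2(3μF, Q=4μC, V=1.33V)
Op 1: CLOSE 2-1: Q_total=12.00, C_total=7.00, V=1.71; Q2=5.14, Q1=6.86; dissipated=0.381

Answer: 1.71 V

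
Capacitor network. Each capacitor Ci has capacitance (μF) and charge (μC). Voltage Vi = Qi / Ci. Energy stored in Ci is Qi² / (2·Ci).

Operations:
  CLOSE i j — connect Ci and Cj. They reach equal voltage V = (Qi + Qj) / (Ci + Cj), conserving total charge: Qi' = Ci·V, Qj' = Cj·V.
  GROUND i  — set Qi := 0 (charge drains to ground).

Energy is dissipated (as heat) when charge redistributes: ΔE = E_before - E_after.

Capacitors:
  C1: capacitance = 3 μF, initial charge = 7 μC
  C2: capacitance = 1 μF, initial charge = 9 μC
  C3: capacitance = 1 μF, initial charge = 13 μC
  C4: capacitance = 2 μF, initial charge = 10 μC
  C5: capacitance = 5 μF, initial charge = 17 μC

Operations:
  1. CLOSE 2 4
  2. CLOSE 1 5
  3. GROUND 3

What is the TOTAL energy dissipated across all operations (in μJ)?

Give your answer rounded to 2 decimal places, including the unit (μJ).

Answer: 90.90 μJ

Derivation:
Initial: C1(3μF, Q=7μC, V=2.33V), C2(1μF, Q=9μC, V=9.00V), C3(1μF, Q=13μC, V=13.00V), C4(2μF, Q=10μC, V=5.00V), C5(5μF, Q=17μC, V=3.40V)
Op 1: CLOSE 2-4: Q_total=19.00, C_total=3.00, V=6.33; Q2=6.33, Q4=12.67; dissipated=5.333
Op 2: CLOSE 1-5: Q_total=24.00, C_total=8.00, V=3.00; Q1=9.00, Q5=15.00; dissipated=1.067
Op 3: GROUND 3: Q3=0; energy lost=84.500
Total dissipated: 90.900 μJ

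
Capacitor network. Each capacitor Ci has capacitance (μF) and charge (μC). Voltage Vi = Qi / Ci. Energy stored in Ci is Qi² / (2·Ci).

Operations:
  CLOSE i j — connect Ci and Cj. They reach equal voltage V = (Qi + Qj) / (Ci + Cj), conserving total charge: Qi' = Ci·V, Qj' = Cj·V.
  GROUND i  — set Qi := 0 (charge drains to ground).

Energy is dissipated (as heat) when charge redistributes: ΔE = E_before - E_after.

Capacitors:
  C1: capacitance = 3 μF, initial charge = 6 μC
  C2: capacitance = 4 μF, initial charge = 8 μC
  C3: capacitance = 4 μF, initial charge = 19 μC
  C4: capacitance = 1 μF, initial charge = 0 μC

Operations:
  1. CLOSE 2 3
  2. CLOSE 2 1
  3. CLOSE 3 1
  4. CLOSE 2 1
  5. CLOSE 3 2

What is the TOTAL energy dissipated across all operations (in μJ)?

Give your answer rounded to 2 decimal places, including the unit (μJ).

Answer: 9.61 μJ

Derivation:
Initial: C1(3μF, Q=6μC, V=2.00V), C2(4μF, Q=8μC, V=2.00V), C3(4μF, Q=19μC, V=4.75V), C4(1μF, Q=0μC, V=0.00V)
Op 1: CLOSE 2-3: Q_total=27.00, C_total=8.00, V=3.38; Q2=13.50, Q3=13.50; dissipated=7.562
Op 2: CLOSE 2-1: Q_total=19.50, C_total=7.00, V=2.79; Q2=11.14, Q1=8.36; dissipated=1.621
Op 3: CLOSE 3-1: Q_total=21.86, C_total=7.00, V=3.12; Q3=12.49, Q1=9.37; dissipated=0.298
Op 4: CLOSE 2-1: Q_total=20.51, C_total=7.00, V=2.93; Q2=11.72, Q1=8.79; dissipated=0.097
Op 5: CLOSE 3-2: Q_total=24.21, C_total=8.00, V=3.03; Q3=12.10, Q2=12.10; dissipated=0.037
Total dissipated: 9.615 μJ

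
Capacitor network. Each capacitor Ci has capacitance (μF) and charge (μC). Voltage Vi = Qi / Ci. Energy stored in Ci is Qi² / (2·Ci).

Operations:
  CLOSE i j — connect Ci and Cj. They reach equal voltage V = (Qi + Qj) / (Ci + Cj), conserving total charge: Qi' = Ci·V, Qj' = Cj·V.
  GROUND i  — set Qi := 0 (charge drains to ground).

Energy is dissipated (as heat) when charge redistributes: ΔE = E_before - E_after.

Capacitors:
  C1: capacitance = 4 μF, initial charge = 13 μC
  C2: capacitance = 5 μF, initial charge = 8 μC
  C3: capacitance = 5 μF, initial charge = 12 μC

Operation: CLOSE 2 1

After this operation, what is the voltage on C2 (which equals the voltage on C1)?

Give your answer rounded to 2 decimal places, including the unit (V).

Answer: 2.33 V

Derivation:
Initial: C1(4μF, Q=13μC, V=3.25V), C2(5μF, Q=8μC, V=1.60V), C3(5μF, Q=12μC, V=2.40V)
Op 1: CLOSE 2-1: Q_total=21.00, C_total=9.00, V=2.33; Q2=11.67, Q1=9.33; dissipated=3.025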